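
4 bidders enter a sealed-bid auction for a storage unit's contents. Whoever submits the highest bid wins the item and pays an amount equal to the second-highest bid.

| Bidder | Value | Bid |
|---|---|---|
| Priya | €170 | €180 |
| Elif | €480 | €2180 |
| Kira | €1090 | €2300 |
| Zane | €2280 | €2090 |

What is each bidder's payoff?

Ordered from highest: Kira €2300 > Elif €2180 > Zane €2090 > Priya €180.
Kira has the top bid and wins; the price is the second-highest bid, €2180.
Kira's payoff = €1090 − €2180 = -€1090. All other bidders lose, so their payoff is 0.

Payoffs: Priya €0, Elif €0, Kira -€1090, Zane €0.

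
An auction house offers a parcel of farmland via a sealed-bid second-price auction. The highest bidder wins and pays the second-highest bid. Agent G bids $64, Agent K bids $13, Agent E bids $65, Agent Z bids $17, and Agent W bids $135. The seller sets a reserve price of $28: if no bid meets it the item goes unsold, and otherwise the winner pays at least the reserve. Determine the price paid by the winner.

Ordered from highest: Agent W $135, then Agent E $65, then Agent G $64, then Agent Z $17, then Agent K $13.
Agent W has the highest bid, so Agent W wins.
The second-highest bid is $65, which exceeds the reserve, so that sets the price.

Price paid: $65.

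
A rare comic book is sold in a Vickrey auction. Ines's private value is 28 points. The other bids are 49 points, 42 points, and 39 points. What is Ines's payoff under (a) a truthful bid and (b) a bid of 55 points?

Truthful: 0 points; alternative: -21 points.

The highest competing bid is 49 points.
Bidding truthfully at 28 points: the top bid is 49 points (a rival), so Ines loses. Payoff = 0 points.
Bidding 55 points: Ines has the top bid, wins, and pays the second-highest bid 49 points. Payoff = 28 points − 49 points = -21 points.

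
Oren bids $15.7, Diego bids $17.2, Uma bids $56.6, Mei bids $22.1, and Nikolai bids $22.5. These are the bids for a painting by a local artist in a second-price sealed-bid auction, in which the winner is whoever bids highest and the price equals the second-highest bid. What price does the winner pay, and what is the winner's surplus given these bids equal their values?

The winner pays $22.5 for a surplus of $34.1.

Bids in descending order: Uma $56.6; Nikolai $22.5; Mei $22.1; Diego $17.2; Oren $15.7.
Uma is the highest bidder, so Uma wins.
Under the second-price rule, the price is the second-highest bid: $22.5.
Surplus = $56.6 − $22.5 = $34.1.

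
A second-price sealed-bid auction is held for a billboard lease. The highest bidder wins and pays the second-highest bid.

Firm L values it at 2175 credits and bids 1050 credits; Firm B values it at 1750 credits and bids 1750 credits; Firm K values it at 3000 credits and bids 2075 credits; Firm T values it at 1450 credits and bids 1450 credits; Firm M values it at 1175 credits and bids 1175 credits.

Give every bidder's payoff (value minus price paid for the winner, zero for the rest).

Payoffs: Firm L 0 credits, Firm B 0 credits, Firm K 1250 credits, Firm T 0 credits, Firm M 0 credits.

Sorted high to low: Firm K 2075 credits; Firm B 1750 credits; Firm T 1450 credits; Firm M 1175 credits; Firm L 1050 credits.
Firm K has the top bid and wins; the price is the second-highest bid, 1750 credits.
Firm K's payoff = 3000 credits − 1750 credits = 1250 credits. All other bidders lose, so their payoff is 0.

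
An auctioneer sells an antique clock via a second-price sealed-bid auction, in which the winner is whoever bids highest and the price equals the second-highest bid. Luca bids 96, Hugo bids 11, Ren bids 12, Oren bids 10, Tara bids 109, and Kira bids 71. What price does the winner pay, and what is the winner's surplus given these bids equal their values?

Sorted high to low: Tara 109, then Luca 96, then Kira 71, then Ren 12, then Hugo 11, then Oren 10.
Tara is the highest bidder, so Tara wins.
Under the second-price rule, the price is the second-highest bid: 96.
Surplus = 109 − 96 = 13.

The winner pays 96 for a surplus of 13.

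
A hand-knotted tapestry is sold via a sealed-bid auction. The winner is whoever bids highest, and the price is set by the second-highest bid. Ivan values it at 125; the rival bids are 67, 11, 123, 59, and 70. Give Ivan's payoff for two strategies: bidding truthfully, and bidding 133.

(a) 2  (b) 2

The highest competing bid is 123.
Bidding truthfully at 125: Ivan has the top bid, wins, and pays the second-highest bid 123. Payoff = 125 − 123 = 2.
Bidding 133: Ivan has the top bid, wins, and pays the second-highest bid 123. Payoff = 125 − 123 = 2.
The bid only affects whether you win, not the price — here both bids land on the same side of the top rival bid, so the deviation is payoff-neutral.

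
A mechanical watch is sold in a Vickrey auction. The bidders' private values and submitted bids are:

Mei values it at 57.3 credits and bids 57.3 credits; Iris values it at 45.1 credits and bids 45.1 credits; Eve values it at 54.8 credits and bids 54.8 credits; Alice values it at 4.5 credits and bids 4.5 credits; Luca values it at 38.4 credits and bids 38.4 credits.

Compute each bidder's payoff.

Payoffs: Mei 2.5 credits, Iris 0.0 credits, Eve 0.0 credits, Alice 0.0 credits, Luca 0.0 credits.

Bids in descending order: Mei 57.3 credits, then Eve 54.8 credits, then Iris 45.1 credits, then Luca 38.4 credits, then Alice 4.5 credits.
Mei has the top bid and wins; the price is the second-highest bid, 54.8 credits.
Mei's payoff = 57.3 credits − 54.8 credits = 2.5 credits. All other bidders lose, so their payoff is 0.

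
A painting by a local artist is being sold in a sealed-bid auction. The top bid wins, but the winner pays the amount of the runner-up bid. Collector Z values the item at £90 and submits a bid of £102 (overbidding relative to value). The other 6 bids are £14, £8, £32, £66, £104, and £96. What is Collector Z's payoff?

Highest competing bid: £104.
Collector Z's bid £102 is not the highest, so Collector Z loses, pays nothing, and earns zero payoff.

£0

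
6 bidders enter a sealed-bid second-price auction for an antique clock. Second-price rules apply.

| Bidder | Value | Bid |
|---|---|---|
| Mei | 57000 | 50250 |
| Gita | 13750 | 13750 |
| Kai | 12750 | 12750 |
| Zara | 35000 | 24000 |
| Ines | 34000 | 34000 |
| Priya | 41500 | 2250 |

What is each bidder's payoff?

Payoffs: Mei 23000, Gita 0, Kai 0, Zara 0, Ines 0, Priya 0.

Ordered from highest: Mei 50250 > Ines 34000 > Zara 24000 > Gita 13750 > Kai 12750 > Priya 2250.
Mei has the top bid and wins; the price is the second-highest bid, 34000.
Mei's payoff = 57000 − 34000 = 23000. All other bidders lose, so their payoff is 0.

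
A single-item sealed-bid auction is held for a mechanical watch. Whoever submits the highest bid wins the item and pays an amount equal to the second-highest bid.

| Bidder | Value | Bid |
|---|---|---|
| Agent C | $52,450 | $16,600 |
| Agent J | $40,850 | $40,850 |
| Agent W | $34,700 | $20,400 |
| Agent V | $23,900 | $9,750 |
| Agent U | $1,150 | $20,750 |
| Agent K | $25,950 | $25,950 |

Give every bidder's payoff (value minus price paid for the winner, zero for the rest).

Ranking the bids: Agent J $40,850, then Agent K $25,950, then Agent U $20,750, then Agent W $20,400, then Agent C $16,600, then Agent V $9,750.
Agent J has the top bid and wins; the price is the second-highest bid, $25,950.
Agent J's payoff = $40,850 − $25,950 = $14,900. All other bidders lose, so their payoff is 0.

Agent C $0, Agent J $14,900, Agent W $0, Agent V $0, Agent U $0, Agent K $0.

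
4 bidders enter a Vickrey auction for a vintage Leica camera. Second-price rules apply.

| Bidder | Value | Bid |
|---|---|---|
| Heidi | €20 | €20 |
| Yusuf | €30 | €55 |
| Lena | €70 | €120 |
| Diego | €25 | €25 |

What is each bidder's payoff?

Ranking the bids: Lena €120 > Yusuf €55 > Diego €25 > Heidi €20.
Lena has the top bid and wins; the price is the second-highest bid, €55.
Lena's payoff = €70 − €55 = €15. All other bidders lose, so their payoff is 0.

Heidi €0, Yusuf €0, Lena €15, Diego €0.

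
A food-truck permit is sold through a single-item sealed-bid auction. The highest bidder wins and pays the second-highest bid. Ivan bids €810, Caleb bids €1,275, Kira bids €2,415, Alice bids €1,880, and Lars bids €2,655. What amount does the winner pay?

The winner pays €2,415.

Sorted high to low: Lars €2,655 > Kira €2,415 > Alice €1,880 > Caleb €1,275 > Ivan €810.
Lars has the highest bid, so Lars wins.
The second-highest bid is €2,415, so that is what Lars pays.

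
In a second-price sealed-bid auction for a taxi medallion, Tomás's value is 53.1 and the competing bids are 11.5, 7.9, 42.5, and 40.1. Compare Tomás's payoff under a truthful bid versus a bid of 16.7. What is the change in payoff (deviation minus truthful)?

The highest competing bid is 42.5.
Bidding truthfully at 53.1: Tomás has the top bid, wins, and pays the second-highest bid 42.5. Payoff = 53.1 − 42.5 = 10.6.
Bidding 16.7: the top bid is 42.5 (a rival), so Tomás loses. Payoff = 0.0.
Change = 0.0 − 10.6 = -10.6.

Payoff change: -10.6.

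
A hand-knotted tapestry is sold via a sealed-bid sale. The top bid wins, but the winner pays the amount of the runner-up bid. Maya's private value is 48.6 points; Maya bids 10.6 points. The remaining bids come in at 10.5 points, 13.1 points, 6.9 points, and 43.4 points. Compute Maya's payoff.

Highest competing bid: 43.4 points.
Maya's bid 10.6 points is not the highest, so Maya loses, pays nothing, and earns zero payoff.

0.0 points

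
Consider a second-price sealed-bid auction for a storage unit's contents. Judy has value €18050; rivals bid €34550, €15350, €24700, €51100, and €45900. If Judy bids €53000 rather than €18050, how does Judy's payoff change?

The highest competing bid is €51100.
Bidding truthfully at €18050: the top bid is €51100 (a rival), so Judy loses. Payoff = €0.
Bidding €53000: Judy has the top bid, wins, and pays the second-highest bid €51100. Payoff = €18050 − €51100 = -€33050.
Change = -€33050 − €0 = -€33050.
This is the dominant-strategy logic: truthful bidding weakly beats any alternative.

-€33050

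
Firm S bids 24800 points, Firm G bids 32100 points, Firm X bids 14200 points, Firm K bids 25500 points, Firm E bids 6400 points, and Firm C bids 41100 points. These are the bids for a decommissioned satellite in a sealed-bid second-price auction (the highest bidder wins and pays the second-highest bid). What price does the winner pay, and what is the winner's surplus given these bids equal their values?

Sorted high to low: Firm C 41100 points; Firm G 32100 points; Firm K 25500 points; Firm S 24800 points; Firm X 14200 points; Firm E 6400 points.
Firm C is the highest bidder, so Firm C wins.
Under the second-price rule, the price is the second-highest bid: 32100 points.
Surplus = 41100 points − 32100 points = 9000 points.

Price 32100 points; surplus 9000 points.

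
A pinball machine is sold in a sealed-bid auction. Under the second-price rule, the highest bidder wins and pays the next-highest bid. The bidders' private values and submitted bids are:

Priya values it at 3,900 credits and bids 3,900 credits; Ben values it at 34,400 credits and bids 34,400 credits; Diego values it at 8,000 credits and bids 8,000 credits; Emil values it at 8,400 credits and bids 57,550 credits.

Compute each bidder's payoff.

Payoffs: Priya 0 credits, Ben 0 credits, Diego 0 credits, Emil -26,000 credits.

Ordered from highest: Emil 57,550 credits; Ben 34,400 credits; Diego 8,000 credits; Priya 3,900 credits.
Emil has the top bid and wins; the price is the second-highest bid, 34,400 credits.
Emil's payoff = 8,400 credits − 34,400 credits = -26,000 credits. All other bidders lose, so their payoff is 0.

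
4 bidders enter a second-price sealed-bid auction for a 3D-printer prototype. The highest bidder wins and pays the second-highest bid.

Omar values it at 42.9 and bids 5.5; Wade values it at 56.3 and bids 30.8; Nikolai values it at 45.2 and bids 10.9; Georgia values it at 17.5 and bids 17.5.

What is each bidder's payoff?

Omar 0.0, Wade 38.8, Nikolai 0.0, Georgia 0.0.

Sorted high to low: Wade 30.8 > Georgia 17.5 > Nikolai 10.9 > Omar 5.5.
Wade has the top bid and wins; the price is the second-highest bid, 17.5.
Wade's payoff = 56.3 − 17.5 = 38.8. All other bidders lose, so their payoff is 0.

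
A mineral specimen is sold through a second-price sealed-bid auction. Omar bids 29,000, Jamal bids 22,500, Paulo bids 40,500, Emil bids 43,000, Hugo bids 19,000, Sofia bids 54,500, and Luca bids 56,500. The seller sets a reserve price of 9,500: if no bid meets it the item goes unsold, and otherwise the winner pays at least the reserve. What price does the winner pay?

Price paid: 54,500.

Bids in descending order: Luca 56,500 > Sofia 54,500 > Emil 43,000 > Paulo 40,500 > Omar 29,000 > Jamal 22,500 > Hugo 19,000.
Luca has the highest bid, so Luca wins.
The second-highest bid is 54,500, which exceeds the reserve, so that sets the price.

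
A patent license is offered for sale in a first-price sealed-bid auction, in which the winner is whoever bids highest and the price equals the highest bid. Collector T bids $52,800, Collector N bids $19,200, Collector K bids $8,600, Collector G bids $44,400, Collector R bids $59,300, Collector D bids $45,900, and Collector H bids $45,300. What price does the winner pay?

Ranking the bids: Collector R $59,300, then Collector T $52,800, then Collector D $45,900, then Collector H $45,300, then Collector G $44,400, then Collector N $19,200, then Collector K $8,600.
Collector R is the highest bidder, so Collector R wins.
Under the first-price rule, the price is the highest bid: $59,300.

$59,300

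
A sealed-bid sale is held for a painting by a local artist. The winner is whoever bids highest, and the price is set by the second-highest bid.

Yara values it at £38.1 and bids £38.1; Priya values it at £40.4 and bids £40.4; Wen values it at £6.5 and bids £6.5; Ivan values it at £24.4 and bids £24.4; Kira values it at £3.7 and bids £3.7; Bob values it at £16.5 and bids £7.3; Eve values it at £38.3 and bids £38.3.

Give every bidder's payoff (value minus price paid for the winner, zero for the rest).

Payoffs: Yara £0.0, Priya £2.1, Wen £0.0, Ivan £0.0, Kira £0.0, Bob £0.0, Eve £0.0.

Bids in descending order: Priya £40.4, then Eve £38.3, then Yara £38.1, then Ivan £24.4, then Bob £7.3, then Wen £6.5, then Kira £3.7.
Priya has the top bid and wins; the price is the second-highest bid, £38.3.
Priya's payoff = £40.4 − £38.3 = £2.1. All other bidders lose, so their payoff is 0.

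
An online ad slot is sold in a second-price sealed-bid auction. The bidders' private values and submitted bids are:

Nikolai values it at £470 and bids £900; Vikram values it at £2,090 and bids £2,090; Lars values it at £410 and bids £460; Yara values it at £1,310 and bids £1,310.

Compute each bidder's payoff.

Nikolai £0, Vikram £780, Lars £0, Yara £0.

Ordered from highest: Vikram £2,090, then Yara £1,310, then Nikolai £900, then Lars £460.
Vikram has the top bid and wins; the price is the second-highest bid, £1,310.
Vikram's payoff = £2,090 − £1,310 = £780. All other bidders lose, so their payoff is 0.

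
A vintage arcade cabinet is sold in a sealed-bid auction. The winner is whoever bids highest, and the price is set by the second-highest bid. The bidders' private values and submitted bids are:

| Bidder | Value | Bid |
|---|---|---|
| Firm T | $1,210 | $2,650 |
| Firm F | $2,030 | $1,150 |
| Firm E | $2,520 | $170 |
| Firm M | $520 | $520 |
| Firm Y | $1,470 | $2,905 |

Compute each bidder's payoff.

Ranking the bids: Firm Y $2,905; Firm T $2,650; Firm F $1,150; Firm M $520; Firm E $170.
Firm Y has the top bid and wins; the price is the second-highest bid, $2,650.
Firm Y's payoff = $1,470 − $2,650 = -$1,180. All other bidders lose, so their payoff is 0.

Payoffs: Firm T $0, Firm F $0, Firm E $0, Firm M $0, Firm Y -$1,180.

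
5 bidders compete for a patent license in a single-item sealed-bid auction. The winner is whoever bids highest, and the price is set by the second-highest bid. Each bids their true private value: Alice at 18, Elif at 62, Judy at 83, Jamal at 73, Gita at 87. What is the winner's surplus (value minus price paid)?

4

Ranking the bids: Gita 87, then Judy 83, then Jamal 73, then Elif 62, then Alice 18.
Gita wins with the top bid and pays the second-highest, 83.
Surplus = 87 − 83 = 4.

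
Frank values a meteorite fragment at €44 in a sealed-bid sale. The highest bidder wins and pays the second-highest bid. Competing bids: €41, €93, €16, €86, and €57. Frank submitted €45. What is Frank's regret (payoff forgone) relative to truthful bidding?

Payoff forgone: €0.

The highest competing bid is €93.
Bidding truthfully at €44: the top bid is €93 (a rival), so Frank loses. Payoff = €0.
Bidding €45: the top bid is €93 (a rival), so Frank loses. Payoff = €0.
Regret = truthful payoff − actual payoff = €0 − €0 = €0.
The bid only affects whether you win, not the price — here both bids land on the same side of the top rival bid, so the deviation is payoff-neutral.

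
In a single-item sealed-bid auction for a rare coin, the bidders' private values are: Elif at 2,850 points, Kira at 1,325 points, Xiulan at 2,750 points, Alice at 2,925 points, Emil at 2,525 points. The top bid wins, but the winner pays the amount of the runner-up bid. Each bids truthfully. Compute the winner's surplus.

Bids in descending order: Alice 2,925 points; Elif 2,850 points; Xiulan 2,750 points; Emil 2,525 points; Kira 1,325 points.
Alice wins with the top bid and pays the second-highest, 2,850 points.
Surplus = 2,925 points − 2,850 points = 75 points.

Winner's surplus: 75 points.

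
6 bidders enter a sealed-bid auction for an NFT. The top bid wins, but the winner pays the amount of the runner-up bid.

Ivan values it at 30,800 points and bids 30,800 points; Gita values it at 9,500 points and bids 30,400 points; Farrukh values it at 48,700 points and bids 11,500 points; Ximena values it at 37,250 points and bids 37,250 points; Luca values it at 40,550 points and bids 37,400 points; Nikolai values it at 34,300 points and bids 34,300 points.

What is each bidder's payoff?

Ranking the bids: Luca 37,400 points; Ximena 37,250 points; Nikolai 34,300 points; Ivan 30,800 points; Gita 30,400 points; Farrukh 11,500 points.
Luca has the top bid and wins; the price is the second-highest bid, 37,250 points.
Luca's payoff = 40,550 points − 37,250 points = 3,300 points. All other bidders lose, so their payoff is 0.

Payoffs: Ivan 0 points, Gita 0 points, Farrukh 0 points, Ximena 0 points, Luca 3,300 points, Nikolai 0 points.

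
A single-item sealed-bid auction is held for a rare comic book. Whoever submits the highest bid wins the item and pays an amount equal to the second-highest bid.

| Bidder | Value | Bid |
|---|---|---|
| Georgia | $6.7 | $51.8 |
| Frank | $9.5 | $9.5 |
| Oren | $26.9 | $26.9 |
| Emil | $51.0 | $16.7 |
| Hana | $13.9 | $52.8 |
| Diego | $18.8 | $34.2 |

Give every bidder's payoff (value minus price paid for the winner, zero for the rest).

Payoffs: Georgia $0.0, Frank $0.0, Oren $0.0, Emil $0.0, Hana -$37.9, Diego $0.0.

Ordered from highest: Hana $52.8; Georgia $51.8; Diego $34.2; Oren $26.9; Emil $16.7; Frank $9.5.
Hana has the top bid and wins; the price is the second-highest bid, $51.8.
Hana's payoff = $13.9 − $51.8 = -$37.9. All other bidders lose, so their payoff is 0.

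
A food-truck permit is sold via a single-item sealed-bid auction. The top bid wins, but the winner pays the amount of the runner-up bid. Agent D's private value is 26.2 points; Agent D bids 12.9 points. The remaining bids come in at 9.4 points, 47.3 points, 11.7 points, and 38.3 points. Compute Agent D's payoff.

Highest competing bid: 47.3 points.
Agent D's bid 12.9 points is not the highest, so Agent D loses, pays nothing, and earns zero payoff.

Payoff = 0.0 points.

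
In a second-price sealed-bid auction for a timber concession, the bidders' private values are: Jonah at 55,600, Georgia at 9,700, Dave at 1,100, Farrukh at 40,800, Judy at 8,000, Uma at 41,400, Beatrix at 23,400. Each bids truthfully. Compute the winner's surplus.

Surplus = 14,200.

Ranking the bids: Jonah 55,600, then Uma 41,400, then Farrukh 40,800, then Beatrix 23,400, then Georgia 9,700, then Judy 8,000, then Dave 1,100.
Jonah wins with the top bid and pays the second-highest, 41,400.
Surplus = 55,600 − 41,400 = 14,200.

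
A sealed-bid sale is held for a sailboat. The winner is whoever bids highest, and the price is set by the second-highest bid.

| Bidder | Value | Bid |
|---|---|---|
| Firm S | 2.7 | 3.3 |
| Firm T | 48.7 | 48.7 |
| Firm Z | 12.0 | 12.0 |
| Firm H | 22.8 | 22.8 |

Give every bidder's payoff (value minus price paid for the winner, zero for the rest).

Ranking the bids: Firm T 48.7 > Firm H 22.8 > Firm Z 12.0 > Firm S 3.3.
Firm T has the top bid and wins; the price is the second-highest bid, 22.8.
Firm T's payoff = 48.7 − 22.8 = 25.9. All other bidders lose, so their payoff is 0.

Firm S 0.0, Firm T 25.9, Firm Z 0.0, Firm H 0.0.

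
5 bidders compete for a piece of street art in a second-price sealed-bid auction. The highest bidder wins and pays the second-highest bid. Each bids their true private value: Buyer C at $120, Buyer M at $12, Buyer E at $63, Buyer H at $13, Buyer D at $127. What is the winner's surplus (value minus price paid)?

Ranking the bids: Buyer D $127; Buyer C $120; Buyer E $63; Buyer H $13; Buyer M $12.
Buyer D wins with the top bid and pays the second-highest, $120.
Surplus = $127 − $120 = $7.

$7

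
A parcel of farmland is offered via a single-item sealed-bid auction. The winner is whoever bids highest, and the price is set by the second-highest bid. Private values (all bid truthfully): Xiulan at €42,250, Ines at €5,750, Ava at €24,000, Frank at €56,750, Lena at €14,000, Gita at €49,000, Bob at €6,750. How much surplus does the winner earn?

Bids in descending order: Frank €56,750 > Gita €49,000 > Xiulan €42,250 > Ava €24,000 > Lena €14,000 > Bob €6,750 > Ines €5,750.
Frank wins with the top bid and pays the second-highest, €49,000.
Surplus = €56,750 − €49,000 = €7,750.

Winner's surplus: €7,750.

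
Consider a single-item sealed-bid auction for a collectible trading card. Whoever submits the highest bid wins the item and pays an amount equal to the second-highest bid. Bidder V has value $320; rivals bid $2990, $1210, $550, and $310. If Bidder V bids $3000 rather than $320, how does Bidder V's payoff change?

-$2670

The highest competing bid is $2990.
Bidding truthfully at $320: the top bid is $2990 (a rival), so Bidder V loses. Payoff = $0.
Bidding $3000: Bidder V has the top bid, wins, and pays the second-highest bid $2990. Payoff = $320 − $2990 = -$2670.
Change = -$2670 − $0 = -$2670.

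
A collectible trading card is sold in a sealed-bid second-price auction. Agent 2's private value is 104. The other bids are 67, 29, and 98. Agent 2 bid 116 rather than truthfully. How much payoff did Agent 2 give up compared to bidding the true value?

Payoff forgone: 0.

The highest competing bid is 98.
Bidding truthfully at 104: Agent 2 has the top bid, wins, and pays the second-highest bid 98. Payoff = 104 − 98 = 6.
Bidding 116: Agent 2 has the top bid, wins, and pays the second-highest bid 98. Payoff = 104 − 98 = 6.
Regret = truthful payoff − actual payoff = 6 − 6 = 0.
The bid only affects whether you win, not the price — here both bids land on the same side of the top rival bid, so the deviation is payoff-neutral.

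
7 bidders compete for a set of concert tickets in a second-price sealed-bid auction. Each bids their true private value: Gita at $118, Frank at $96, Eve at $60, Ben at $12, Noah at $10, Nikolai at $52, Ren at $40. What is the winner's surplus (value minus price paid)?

Winner's surplus: $22.

Sorted high to low: Gita $118, then Frank $96, then Eve $60, then Nikolai $52, then Ren $40, then Ben $12, then Noah $10.
Gita wins with the top bid and pays the second-highest, $96.
Surplus = $118 − $96 = $22.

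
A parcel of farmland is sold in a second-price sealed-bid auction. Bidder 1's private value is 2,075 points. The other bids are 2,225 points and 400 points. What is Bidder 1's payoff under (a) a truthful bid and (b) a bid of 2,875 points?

Truthful: 0 points; alternative: -150 points.

The highest competing bid is 2,225 points.
Bidding truthfully at 2,075 points: the top bid is 2,225 points (a rival), so Bidder 1 loses. Payoff = 0 points.
Bidding 2,875 points: Bidder 1 has the top bid, wins, and pays the second-highest bid 2,225 points. Payoff = 2,075 points − 2,225 points = -150 points.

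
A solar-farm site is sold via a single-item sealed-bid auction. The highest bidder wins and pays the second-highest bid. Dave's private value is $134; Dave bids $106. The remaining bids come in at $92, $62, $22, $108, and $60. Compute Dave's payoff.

Highest competing bid: $108.
Dave's bid $106 is not the highest, so Dave loses, pays nothing, and earns zero payoff.

Payoff = $0.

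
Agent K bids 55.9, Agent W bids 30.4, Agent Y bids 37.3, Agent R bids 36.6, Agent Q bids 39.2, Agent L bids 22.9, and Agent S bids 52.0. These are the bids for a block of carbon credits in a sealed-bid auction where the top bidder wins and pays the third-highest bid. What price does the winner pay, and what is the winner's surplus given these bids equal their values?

The winner pays 39.2 for a surplus of 16.7.

Ranking the bids: Agent K 55.9; Agent S 52.0; Agent Q 39.2; Agent Y 37.3; Agent R 36.6; Agent W 30.4; Agent L 22.9.
Agent K is the highest bidder, so Agent K wins.
Under the third-price rule, the price is the third-highest bid: 39.2.
Surplus = 55.9 − 39.2 = 16.7.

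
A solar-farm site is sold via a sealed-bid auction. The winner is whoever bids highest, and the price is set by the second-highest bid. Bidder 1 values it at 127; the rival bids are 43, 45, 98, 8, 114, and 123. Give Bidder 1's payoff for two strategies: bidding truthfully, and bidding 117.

The highest competing bid is 123.
Bidding truthfully at 127: Bidder 1 has the top bid, wins, and pays the second-highest bid 123. Payoff = 127 − 123 = 4.
Bidding 117: the top bid is 123 (a rival), so Bidder 1 loses. Payoff = 0.
This is the dominant-strategy logic: truthful bidding weakly beats any alternative.

(a) 4  (b) 0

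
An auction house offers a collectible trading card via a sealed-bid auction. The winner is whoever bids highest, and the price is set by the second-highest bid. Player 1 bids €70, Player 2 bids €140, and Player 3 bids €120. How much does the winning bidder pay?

Bids in descending order: Player 2 €140; Player 3 €120; Player 1 €70.
Player 2 has the highest bid, so Player 2 wins.
The second-highest bid is €120, so that is what Player 2 pays.

Price paid: €120.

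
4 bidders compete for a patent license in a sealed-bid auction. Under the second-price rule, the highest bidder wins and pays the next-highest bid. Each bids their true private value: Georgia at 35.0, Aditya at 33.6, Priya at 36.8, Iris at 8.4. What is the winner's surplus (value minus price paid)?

Surplus = 1.8.

Bids in descending order: Priya 36.8, then Georgia 35.0, then Aditya 33.6, then Iris 8.4.
Priya wins with the top bid and pays the second-highest, 35.0.
Surplus = 36.8 − 35.0 = 1.8.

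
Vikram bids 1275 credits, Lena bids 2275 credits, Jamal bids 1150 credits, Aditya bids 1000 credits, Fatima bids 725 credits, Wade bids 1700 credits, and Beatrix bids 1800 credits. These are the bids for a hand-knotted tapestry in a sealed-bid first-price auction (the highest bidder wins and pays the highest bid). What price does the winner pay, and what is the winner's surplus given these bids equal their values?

The winner pays 2275 credits for a surplus of 0 credits.

Sorted high to low: Lena 2275 credits; Beatrix 1800 credits; Wade 1700 credits; Vikram 1275 credits; Jamal 1150 credits; Aditya 1000 credits; Fatima 725 credits.
Lena is the highest bidder, so Lena wins.
Under the first-price rule, the price is the highest bid: 2275 credits.
Surplus = 2275 credits − 2275 credits = 0 credits.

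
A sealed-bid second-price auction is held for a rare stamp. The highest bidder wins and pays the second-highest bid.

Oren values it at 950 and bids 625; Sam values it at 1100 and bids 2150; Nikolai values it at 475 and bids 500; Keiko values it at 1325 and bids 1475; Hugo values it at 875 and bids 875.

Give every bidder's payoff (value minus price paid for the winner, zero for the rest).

Oren 0, Sam -375, Nikolai 0, Keiko 0, Hugo 0.

Ranking the bids: Sam 2150, then Keiko 1475, then Hugo 875, then Oren 625, then Nikolai 500.
Sam has the top bid and wins; the price is the second-highest bid, 1475.
Sam's payoff = 1100 − 1475 = -375. All other bidders lose, so their payoff is 0.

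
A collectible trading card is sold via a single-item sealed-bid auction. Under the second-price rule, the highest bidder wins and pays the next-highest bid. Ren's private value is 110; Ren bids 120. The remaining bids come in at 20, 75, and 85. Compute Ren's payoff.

Highest competing bid: 85.
Ren's bid 120 is the highest overall, so Ren wins and pays the second-highest bid, 85.
Payoff = value − price = 110 − 85 = 25.

25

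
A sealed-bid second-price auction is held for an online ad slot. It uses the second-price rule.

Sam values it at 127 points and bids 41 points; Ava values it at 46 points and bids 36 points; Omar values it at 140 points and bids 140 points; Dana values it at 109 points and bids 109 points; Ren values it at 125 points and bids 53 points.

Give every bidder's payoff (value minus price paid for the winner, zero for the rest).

Sam 0 points, Ava 0 points, Omar 31 points, Dana 0 points, Ren 0 points.

Ranking the bids: Omar 140 points; Dana 109 points; Ren 53 points; Sam 41 points; Ava 36 points.
Omar has the top bid and wins; the price is the second-highest bid, 109 points.
Omar's payoff = 140 points − 109 points = 31 points. All other bidders lose, so their payoff is 0.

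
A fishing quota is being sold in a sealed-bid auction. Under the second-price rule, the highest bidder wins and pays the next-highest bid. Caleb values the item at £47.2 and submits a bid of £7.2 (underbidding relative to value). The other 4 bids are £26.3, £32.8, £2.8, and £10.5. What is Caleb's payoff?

Highest competing bid: £32.8.
Caleb's bid £7.2 is not the highest, so Caleb loses, pays nothing, and earns zero payoff.

Caleb's payoff: £0.0.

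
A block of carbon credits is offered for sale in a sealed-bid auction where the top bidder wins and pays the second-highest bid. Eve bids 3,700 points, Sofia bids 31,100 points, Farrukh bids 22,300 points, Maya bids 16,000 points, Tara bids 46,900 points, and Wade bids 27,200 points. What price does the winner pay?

The winner pays 31,100 points.

Ordered from highest: Tara 46,900 points; Sofia 31,100 points; Wade 27,200 points; Farrukh 22,300 points; Maya 16,000 points; Eve 3,700 points.
Tara is the highest bidder, so Tara wins.
Under the second-price rule, the price is the second-highest bid: 31,100 points.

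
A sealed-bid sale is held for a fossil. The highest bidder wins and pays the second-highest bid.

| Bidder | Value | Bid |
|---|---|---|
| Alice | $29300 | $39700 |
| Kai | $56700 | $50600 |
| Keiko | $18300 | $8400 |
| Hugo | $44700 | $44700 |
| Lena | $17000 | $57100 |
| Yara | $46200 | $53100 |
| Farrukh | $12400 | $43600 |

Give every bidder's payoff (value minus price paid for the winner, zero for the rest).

Ordered from highest: Lena $57100 > Yara $53100 > Kai $50600 > Hugo $44700 > Farrukh $43600 > Alice $39700 > Keiko $8400.
Lena has the top bid and wins; the price is the second-highest bid, $53100.
Lena's payoff = $17000 − $53100 = -$36100. All other bidders lose, so their payoff is 0.

Payoffs: Alice $0, Kai $0, Keiko $0, Hugo $0, Lena -$36100, Yara $0, Farrukh $0.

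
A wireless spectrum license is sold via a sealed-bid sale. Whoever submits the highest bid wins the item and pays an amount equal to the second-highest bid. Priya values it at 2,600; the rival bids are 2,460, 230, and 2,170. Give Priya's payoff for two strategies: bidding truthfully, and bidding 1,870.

(a) 140  (b) 0

The highest competing bid is 2,460.
Bidding truthfully at 2,600: Priya has the top bid, wins, and pays the second-highest bid 2,460. Payoff = 2,600 − 2,460 = 140.
Bidding 1,870: the top bid is 2,460 (a rival), so Priya loses. Payoff = 0.
This is the dominant-strategy logic: truthful bidding weakly beats any alternative.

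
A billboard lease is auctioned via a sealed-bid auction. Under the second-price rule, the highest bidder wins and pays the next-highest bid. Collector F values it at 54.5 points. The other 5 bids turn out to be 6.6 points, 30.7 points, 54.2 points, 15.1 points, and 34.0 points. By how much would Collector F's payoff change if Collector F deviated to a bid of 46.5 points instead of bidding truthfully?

-0.3 points

The highest competing bid is 54.2 points.
Bidding truthfully at 54.5 points: Collector F has the top bid, wins, and pays the second-highest bid 54.2 points. Payoff = 54.5 points − 54.2 points = 0.3 points.
Bidding 46.5 points: the top bid is 54.2 points (a rival), so Collector F loses. Payoff = 0.0 points.
Change = 0.0 points − 0.3 points = -0.3 points.
This is the dominant-strategy logic: truthful bidding weakly beats any alternative.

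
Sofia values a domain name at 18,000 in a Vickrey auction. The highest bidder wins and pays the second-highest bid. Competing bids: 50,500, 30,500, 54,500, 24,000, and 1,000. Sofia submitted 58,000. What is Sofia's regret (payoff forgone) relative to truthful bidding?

Payoff forgone: 36,500.

The highest competing bid is 54,500.
Bidding truthfully at 18,000: the top bid is 54,500 (a rival), so Sofia loses. Payoff = 0.
Bidding 58,000: Sofia has the top bid, wins, and pays the second-highest bid 54,500. Payoff = 18,000 − 54,500 = -36,500.
Regret = truthful payoff − actual payoff = 0 − -36,500 = 36,500.
Deviating from a truthful bid can only lose payoff in a second-price auction — never gain.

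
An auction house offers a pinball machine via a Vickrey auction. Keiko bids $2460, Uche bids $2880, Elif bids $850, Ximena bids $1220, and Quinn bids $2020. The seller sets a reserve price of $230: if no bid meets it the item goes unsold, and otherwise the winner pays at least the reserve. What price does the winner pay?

$2460

Ranking the bids: Uche $2880, then Keiko $2460, then Quinn $2020, then Ximena $1220, then Elif $850.
Uche has the highest bid, so Uche wins.
The second-highest bid is $2460, which exceeds the reserve, so that sets the price.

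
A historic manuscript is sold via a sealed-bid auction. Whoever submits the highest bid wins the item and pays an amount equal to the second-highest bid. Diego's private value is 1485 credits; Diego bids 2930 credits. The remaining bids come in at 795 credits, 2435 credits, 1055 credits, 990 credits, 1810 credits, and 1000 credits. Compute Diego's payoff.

Highest competing bid: 2435 credits.
Diego's bid 2930 credits is the highest overall, so Diego wins and pays the second-highest bid, 2435 credits.
Payoff = value − price = 1485 credits − 2435 credits = -950 credits.
Overbidding won the item at a price above value — truthful bidding would have avoided this loss.

Payoff = -950 credits.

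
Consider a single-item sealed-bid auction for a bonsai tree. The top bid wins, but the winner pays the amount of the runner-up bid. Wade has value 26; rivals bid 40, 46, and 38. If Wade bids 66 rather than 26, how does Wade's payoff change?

-20

The highest competing bid is 46.
Bidding truthfully at 26: the top bid is 46 (a rival), so Wade loses. Payoff = 0.
Bidding 66: Wade has the top bid, wins, and pays the second-highest bid 46. Payoff = 26 − 46 = -20.
Change = -20 − 0 = -20.
Deviating from a truthful bid can only lose payoff in a second-price auction — never gain.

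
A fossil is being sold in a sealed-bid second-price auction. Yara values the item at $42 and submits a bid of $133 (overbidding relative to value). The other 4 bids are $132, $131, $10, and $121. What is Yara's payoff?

Payoff = -$90.

Highest competing bid: $132.
Yara's bid $133 is the highest overall, so Yara wins and pays the second-highest bid, $132.
Payoff = value − price = $42 − $132 = -$90.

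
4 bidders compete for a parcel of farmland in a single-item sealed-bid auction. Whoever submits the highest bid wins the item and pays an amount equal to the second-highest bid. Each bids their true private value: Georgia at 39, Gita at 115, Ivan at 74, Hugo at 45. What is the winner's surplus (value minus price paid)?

Ranking the bids: Gita 115 > Ivan 74 > Hugo 45 > Georgia 39.
Gita wins with the top bid and pays the second-highest, 74.
Surplus = 115 − 74 = 41.

Surplus = 41.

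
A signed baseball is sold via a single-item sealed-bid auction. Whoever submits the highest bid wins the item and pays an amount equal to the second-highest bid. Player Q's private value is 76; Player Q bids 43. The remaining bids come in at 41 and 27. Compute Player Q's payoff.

35

Highest competing bid: 41.
Player Q's bid 43 is the highest overall, so Player Q wins and pays the second-highest bid, 41.
Payoff = value − price = 76 − 41 = 35.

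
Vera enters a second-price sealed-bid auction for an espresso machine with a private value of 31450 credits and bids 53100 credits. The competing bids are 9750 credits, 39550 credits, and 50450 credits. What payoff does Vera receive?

Highest competing bid: 50450 credits.
Vera's bid 53100 credits is the highest overall, so Vera wins and pays the second-highest bid, 50450 credits.
Payoff = value − price = 31450 credits − 50450 credits = -19000 credits.
Overbidding won the item at a price above value — truthful bidding would have avoided this loss.

Vera's payoff: -19000 credits.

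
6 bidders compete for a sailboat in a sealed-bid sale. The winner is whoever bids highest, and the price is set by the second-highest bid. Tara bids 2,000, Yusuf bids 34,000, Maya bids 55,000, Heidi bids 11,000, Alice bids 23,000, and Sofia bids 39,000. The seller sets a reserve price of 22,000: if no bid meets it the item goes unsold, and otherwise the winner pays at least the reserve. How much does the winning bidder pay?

39,000

Sorted high to low: Maya 55,000 > Sofia 39,000 > Yusuf 34,000 > Alice 23,000 > Heidi 11,000 > Tara 2,000.
Maya has the highest bid, so Maya wins.
The second-highest bid is 39,000, which exceeds the reserve, so that sets the price.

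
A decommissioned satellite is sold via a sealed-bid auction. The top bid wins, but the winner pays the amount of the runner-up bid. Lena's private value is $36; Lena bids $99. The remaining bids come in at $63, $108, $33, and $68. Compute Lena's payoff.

Payoff = $0.

Highest competing bid: $108.
Lena's bid $99 is not the highest, so Lena loses, pays nothing, and earns zero payoff.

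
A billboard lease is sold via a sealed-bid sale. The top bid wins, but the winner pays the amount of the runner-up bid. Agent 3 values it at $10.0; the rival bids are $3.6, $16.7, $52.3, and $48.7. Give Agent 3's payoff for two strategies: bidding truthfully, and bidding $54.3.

Truthful: $0.0; alternative: -$42.3.

The highest competing bid is $52.3.
Bidding truthfully at $10.0: the top bid is $52.3 (a rival), so Agent 3 loses. Payoff = $0.0.
Bidding $54.3: Agent 3 has the top bid, wins, and pays the second-highest bid $52.3. Payoff = $10.0 − $52.3 = -$42.3.
This is the dominant-strategy logic: truthful bidding weakly beats any alternative.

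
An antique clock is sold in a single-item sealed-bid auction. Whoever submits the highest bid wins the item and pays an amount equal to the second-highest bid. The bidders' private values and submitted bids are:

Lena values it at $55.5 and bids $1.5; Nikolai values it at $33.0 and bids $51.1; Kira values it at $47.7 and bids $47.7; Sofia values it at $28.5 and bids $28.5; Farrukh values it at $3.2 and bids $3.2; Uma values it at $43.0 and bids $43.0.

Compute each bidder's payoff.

Bids in descending order: Nikolai $51.1 > Kira $47.7 > Uma $43.0 > Sofia $28.5 > Farrukh $3.2 > Lena $1.5.
Nikolai has the top bid and wins; the price is the second-highest bid, $47.7.
Nikolai's payoff = $33.0 − $47.7 = -$14.7. All other bidders lose, so their payoff is 0.

Payoffs: Lena $0.0, Nikolai -$14.7, Kira $0.0, Sofia $0.0, Farrukh $0.0, Uma $0.0.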